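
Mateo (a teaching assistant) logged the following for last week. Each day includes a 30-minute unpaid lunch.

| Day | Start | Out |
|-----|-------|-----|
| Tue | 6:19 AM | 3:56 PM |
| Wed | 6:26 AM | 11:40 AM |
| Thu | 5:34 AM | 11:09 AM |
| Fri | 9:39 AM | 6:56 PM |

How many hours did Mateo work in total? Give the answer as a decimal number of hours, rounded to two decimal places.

27.72 hours

Tue: 6:19 AM–3:56 PM = 9 h 37 min; less 30 min break → 9 h 7 min
Wed: 6:26 AM–11:40 AM = 5 h 14 min; less 30 min break → 4 h 44 min
Thu: 5:34 AM–11:09 AM = 5 h 35 min; less 30 min break → 5 h 5 min
Fri: 9:39 AM–6:56 PM = 9 h 17 min; less 30 min break → 8 h 47 min
Total: 9 h 7 min + 4 h 44 min + 5 h 5 min + 8 h 47 min = 27 h 43 min.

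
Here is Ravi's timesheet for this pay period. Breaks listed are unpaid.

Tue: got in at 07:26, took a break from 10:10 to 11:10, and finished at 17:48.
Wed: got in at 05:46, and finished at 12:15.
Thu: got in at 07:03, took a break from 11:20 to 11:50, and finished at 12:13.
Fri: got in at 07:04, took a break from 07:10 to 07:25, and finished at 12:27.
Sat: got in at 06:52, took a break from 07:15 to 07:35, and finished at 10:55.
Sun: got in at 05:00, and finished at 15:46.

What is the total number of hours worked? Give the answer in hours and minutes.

Tue: 07:26–17:48 = 10 h 22 min; less 60 min break → 9 h 22 min
Wed: 05:46–12:15 = 6 h 29 min
Thu: 07:03–12:13 = 5 h 10 min; less 30 min break → 4 h 40 min
Fri: 07:04–12:27 = 5 h 23 min; less 15 min break → 5 h 8 min
Sat: 06:52–10:55 = 4 h 3 min; less 20 min break → 3 h 43 min
Sun: 05:00–15:46 = 10 h 46 min
Total: 9 h 22 min + 6 h 29 min + 4 h 40 min + 5 h 8 min + 3 h 43 min + 10 h 46 min = 40 h 8 min.

40 h 8 min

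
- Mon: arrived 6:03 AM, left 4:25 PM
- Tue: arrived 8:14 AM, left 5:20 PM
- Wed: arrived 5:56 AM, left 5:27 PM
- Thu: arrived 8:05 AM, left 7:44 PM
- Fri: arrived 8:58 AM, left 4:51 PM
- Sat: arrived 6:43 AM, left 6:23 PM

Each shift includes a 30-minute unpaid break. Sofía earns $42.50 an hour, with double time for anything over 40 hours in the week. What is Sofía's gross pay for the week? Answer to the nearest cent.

Mon: 6:03 AM–4:25 PM = 10 h 22 min; less 30 min break → 9 h 52 min
Tue: 8:14 AM–5:20 PM = 9 h 6 min; less 30 min break → 8 h 36 min
Wed: 5:56 AM–5:27 PM = 11 h 31 min; less 30 min break → 11 h 1 min
Thu: 8:05 AM–7:44 PM = 11 h 39 min; less 30 min break → 11 h 9 min
Fri: 8:58 AM–4:51 PM = 7 h 53 min; less 30 min break → 7 h 23 min
Sat: 6:43 AM–6:23 PM = 11 h 40 min; less 30 min break → 11 h 10 min
Total worked: 59 h 11 min = 3551 min.
Regular 40 h 0 min = 2400 min at $42.50/h; overtime 19 h 11 min = 1151 min at $85.00/h.
Pay = (2400 × $42.50 + 1151 × $85.00) ÷ 60 = $3330.58.

$3330.58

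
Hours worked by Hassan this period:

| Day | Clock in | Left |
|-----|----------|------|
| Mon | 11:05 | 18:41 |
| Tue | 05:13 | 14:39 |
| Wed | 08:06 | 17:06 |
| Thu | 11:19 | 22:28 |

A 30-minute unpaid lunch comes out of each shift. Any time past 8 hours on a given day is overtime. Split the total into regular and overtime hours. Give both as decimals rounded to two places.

Regular 31.10 hours, overtime 4.08 hours

Mon: 11:05–18:41 = 7 h 36 min; less 30 min break → 7 h 6 min
Tue: 05:13–14:39 = 9 h 26 min; less 30 min break → 8 h 56 min
Wed: 08:06–17:06 = 9 h 0 min; less 30 min break → 8 h 30 min
Thu: 11:19–22:28 = 11 h 9 min; less 30 min break → 10 h 39 min
Mon reg 7 h 6 min / OT 0 h 0 min; Tue reg 8 h 0 min / OT 0 h 56 min; Wed reg 8 h 0 min / OT 0 h 30 min; Thu reg 8 h 0 min / OT 2 h 39 min.
Totals: regular 31 h 6 min, overtime 4 h 5 min.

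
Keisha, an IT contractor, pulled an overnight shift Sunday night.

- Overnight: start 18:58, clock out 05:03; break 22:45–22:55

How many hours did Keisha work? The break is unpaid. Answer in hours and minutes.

Overnight: 18:58 → midnight = 5 h 2 min; midnight → 05:03 = 5 h 3 min; span 10 h 5 min; less 10 min break → 9 h 55 min

9 h 55 min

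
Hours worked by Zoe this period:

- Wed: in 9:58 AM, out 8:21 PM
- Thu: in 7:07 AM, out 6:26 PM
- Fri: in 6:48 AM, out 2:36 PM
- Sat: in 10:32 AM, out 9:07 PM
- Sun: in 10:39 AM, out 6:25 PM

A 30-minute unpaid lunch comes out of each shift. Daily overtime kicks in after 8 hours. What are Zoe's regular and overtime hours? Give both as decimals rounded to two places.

Wed: 9:58 AM–8:21 PM = 10 h 23 min; less 30 min break → 9 h 53 min
Thu: 7:07 AM–6:26 PM = 11 h 19 min; less 30 min break → 10 h 49 min
Fri: 6:48 AM–2:36 PM = 7 h 48 min; less 30 min break → 7 h 18 min
Sat: 10:32 AM–9:07 PM = 10 h 35 min; less 30 min break → 10 h 5 min
Sun: 10:39 AM–6:25 PM = 7 h 46 min; less 30 min break → 7 h 16 min
Wed reg 8 h 0 min / OT 1 h 53 min; Thu reg 8 h 0 min / OT 2 h 49 min; Fri reg 7 h 18 min / OT 0 h 0 min; Sat reg 8 h 0 min / OT 2 h 5 min; Sun reg 7 h 16 min / OT 0 h 0 min.
Totals: regular 38 h 34 min, overtime 6 h 47 min.

Regular 38.57 hours, overtime 6.78 hours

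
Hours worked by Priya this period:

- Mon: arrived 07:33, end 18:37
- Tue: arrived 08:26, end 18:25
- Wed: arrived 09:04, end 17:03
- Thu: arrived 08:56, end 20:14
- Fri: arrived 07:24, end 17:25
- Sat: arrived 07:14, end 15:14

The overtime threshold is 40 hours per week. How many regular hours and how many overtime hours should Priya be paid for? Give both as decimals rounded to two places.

Regular 40.00 hours, overtime 18.35 hours

Mon: 07:33–18:37 = 11 h 4 min
Tue: 08:26–18:25 = 9 h 59 min
Wed: 09:04–17:03 = 7 h 59 min
Thu: 08:56–20:14 = 11 h 18 min
Fri: 07:24–17:25 = 10 h 1 min
Sat: 07:14–15:14 = 8 h 0 min
Total worked: 58 h 21 min = 58.35 h.
Threshold 40 h → overtime 18 h 21 min, regular 40 h 0 min.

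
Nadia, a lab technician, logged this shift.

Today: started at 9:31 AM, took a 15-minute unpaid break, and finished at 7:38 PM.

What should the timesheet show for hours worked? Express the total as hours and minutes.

9 h 52 min

Today: 9:31 AM–7:38 PM = 10 h 7 min; less 15 min break → 9 h 52 min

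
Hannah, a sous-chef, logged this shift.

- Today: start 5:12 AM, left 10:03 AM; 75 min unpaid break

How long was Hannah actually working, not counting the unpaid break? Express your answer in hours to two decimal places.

Today: 5:12 AM–10:03 AM = 4 h 51 min; less 75 min break → 3 h 36 min

3.60 hours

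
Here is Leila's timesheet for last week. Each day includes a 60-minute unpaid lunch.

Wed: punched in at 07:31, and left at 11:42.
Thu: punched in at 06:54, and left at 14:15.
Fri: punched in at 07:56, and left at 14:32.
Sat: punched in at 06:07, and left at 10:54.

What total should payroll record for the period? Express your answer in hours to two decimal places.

18.92 hours

Wed: 07:31–11:42 = 4 h 11 min; less 60 min break → 3 h 11 min
Thu: 06:54–14:15 = 7 h 21 min; less 60 min break → 6 h 21 min
Fri: 07:56–14:32 = 6 h 36 min; less 60 min break → 5 h 36 min
Sat: 06:07–10:54 = 4 h 47 min; less 60 min break → 3 h 47 min
Total: 3 h 11 min + 6 h 21 min + 5 h 36 min + 3 h 47 min = 18 h 55 min.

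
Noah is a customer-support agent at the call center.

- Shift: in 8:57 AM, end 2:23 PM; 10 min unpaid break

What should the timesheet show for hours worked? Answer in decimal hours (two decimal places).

5.27 hours

Shift: 8:57 AM–2:23 PM = 5 h 26 min; less 10 min break → 5 h 16 min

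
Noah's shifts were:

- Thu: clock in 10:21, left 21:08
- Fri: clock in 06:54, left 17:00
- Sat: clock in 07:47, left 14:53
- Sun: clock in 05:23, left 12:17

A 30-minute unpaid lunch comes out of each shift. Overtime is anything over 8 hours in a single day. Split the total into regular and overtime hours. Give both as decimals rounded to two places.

Regular 29.00 hours, overtime 3.88 hours

Thu: 10:21–21:08 = 10 h 47 min; less 30 min break → 10 h 17 min
Fri: 06:54–17:00 = 10 h 6 min; less 30 min break → 9 h 36 min
Sat: 07:47–14:53 = 7 h 6 min; less 30 min break → 6 h 36 min
Sun: 05:23–12:17 = 6 h 54 min; less 30 min break → 6 h 24 min
Thu reg 8 h 0 min / OT 2 h 17 min; Fri reg 8 h 0 min / OT 1 h 36 min; Sat reg 6 h 36 min / OT 0 h 0 min; Sun reg 6 h 24 min / OT 0 h 0 min.
Totals: regular 29 h 0 min, overtime 3 h 53 min.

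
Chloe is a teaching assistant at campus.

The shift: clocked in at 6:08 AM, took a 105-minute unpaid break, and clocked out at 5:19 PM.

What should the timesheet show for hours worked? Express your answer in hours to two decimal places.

The shift: 6:08 AM–5:19 PM = 11 h 11 min; less 105 min break → 9 h 26 min

9.43 hours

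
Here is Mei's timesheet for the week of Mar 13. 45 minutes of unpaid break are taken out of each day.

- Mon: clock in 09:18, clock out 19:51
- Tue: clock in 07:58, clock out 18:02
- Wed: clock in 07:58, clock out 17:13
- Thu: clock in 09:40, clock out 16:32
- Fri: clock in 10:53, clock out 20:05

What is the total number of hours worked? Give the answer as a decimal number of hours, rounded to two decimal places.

42.18 hours

Mon: 09:18–19:51 = 10 h 33 min; less 45 min break → 9 h 48 min
Tue: 07:58–18:02 = 10 h 4 min; less 45 min break → 9 h 19 min
Wed: 07:58–17:13 = 9 h 15 min; less 45 min break → 8 h 30 min
Thu: 09:40–16:32 = 6 h 52 min; less 45 min break → 6 h 7 min
Fri: 10:53–20:05 = 9 h 12 min; less 45 min break → 8 h 27 min
Total: 9 h 48 min + 9 h 19 min + 8 h 30 min + 6 h 7 min + 8 h 27 min = 42 h 11 min.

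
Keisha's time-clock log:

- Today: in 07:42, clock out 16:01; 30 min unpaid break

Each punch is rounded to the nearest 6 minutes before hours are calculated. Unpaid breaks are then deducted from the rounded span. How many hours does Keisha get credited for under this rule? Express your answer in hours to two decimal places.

7.80 hours

Today: in 07:42→07:42, out 16:01→16:00; 8 h 18 min − 30 min = 7 h 48 min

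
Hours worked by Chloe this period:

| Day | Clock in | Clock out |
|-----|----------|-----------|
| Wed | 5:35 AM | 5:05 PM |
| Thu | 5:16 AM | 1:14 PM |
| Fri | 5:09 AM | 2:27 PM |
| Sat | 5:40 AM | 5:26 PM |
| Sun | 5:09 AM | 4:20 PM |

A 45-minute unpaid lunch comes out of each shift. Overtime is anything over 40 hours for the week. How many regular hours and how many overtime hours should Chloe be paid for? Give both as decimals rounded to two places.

Regular 40.00 hours, overtime 7.97 hours

Wed: 5:35 AM–5:05 PM = 11 h 30 min; less 45 min break → 10 h 45 min
Thu: 5:16 AM–1:14 PM = 7 h 58 min; less 45 min break → 7 h 13 min
Fri: 5:09 AM–2:27 PM = 9 h 18 min; less 45 min break → 8 h 33 min
Sat: 5:40 AM–5:26 PM = 11 h 46 min; less 45 min break → 11 h 1 min
Sun: 5:09 AM–4:20 PM = 11 h 11 min; less 45 min break → 10 h 26 min
Total worked: 47 h 58 min = 47.97 h.
Threshold 40 h → overtime 7 h 58 min, regular 40 h 0 min.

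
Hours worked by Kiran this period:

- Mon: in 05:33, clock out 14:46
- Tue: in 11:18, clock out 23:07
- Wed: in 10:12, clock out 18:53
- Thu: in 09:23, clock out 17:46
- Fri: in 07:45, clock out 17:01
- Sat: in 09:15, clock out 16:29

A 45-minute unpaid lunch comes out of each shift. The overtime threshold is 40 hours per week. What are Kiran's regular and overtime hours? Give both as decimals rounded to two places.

Regular 40.00 hours, overtime 10.10 hours

Mon: 05:33–14:46 = 9 h 13 min; less 45 min break → 8 h 28 min
Tue: 11:18–23:07 = 11 h 49 min; less 45 min break → 11 h 4 min
Wed: 10:12–18:53 = 8 h 41 min; less 45 min break → 7 h 56 min
Thu: 09:23–17:46 = 8 h 23 min; less 45 min break → 7 h 38 min
Fri: 07:45–17:01 = 9 h 16 min; less 45 min break → 8 h 31 min
Sat: 09:15–16:29 = 7 h 14 min; less 45 min break → 6 h 29 min
Total worked: 50 h 6 min = 50.10 h.
Threshold 40 h → overtime 10 h 6 min, regular 40 h 0 min.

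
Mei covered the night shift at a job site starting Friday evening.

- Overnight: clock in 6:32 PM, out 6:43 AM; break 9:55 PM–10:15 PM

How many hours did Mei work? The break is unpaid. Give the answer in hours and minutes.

11 h 51 min

Overnight: 6:32 PM → midnight = 5 h 28 min; midnight → 6:43 AM = 6 h 43 min; span 12 h 11 min; less 20 min break → 11 h 51 min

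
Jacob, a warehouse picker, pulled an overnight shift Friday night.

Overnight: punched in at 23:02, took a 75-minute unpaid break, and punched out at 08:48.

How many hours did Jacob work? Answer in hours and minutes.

Overnight: 23:02 → midnight = 0 h 58 min; midnight → 08:48 = 8 h 48 min; span 9 h 46 min; less 75 min break → 8 h 31 min

8 h 31 min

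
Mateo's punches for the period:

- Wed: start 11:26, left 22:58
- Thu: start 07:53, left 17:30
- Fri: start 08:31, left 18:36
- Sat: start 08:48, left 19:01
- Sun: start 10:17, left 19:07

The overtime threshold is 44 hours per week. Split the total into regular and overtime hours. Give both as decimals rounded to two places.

Wed: 11:26–22:58 = 11 h 32 min
Thu: 07:53–17:30 = 9 h 37 min
Fri: 08:31–18:36 = 10 h 5 min
Sat: 08:48–19:01 = 10 h 13 min
Sun: 10:17–19:07 = 8 h 50 min
Total worked: 50 h 17 min = 50.28 h.
Threshold 44 h → overtime 6 h 17 min, regular 44 h 0 min.

Regular 44.00 hours, overtime 6.28 hours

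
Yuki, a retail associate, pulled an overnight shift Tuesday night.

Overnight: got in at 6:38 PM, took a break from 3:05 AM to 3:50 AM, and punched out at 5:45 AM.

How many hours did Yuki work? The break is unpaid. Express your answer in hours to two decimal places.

10.37 hours

Overnight: 6:38 PM → midnight = 5 h 22 min; midnight → 5:45 AM = 5 h 45 min; span 11 h 7 min; less 45 min break → 10 h 22 min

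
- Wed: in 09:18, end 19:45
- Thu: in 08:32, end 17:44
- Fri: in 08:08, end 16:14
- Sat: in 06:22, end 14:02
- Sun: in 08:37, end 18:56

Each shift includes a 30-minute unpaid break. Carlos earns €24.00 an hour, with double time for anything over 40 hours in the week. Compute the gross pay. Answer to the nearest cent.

Wed: 09:18–19:45 = 10 h 27 min; less 30 min break → 9 h 57 min
Thu: 08:32–17:44 = 9 h 12 min; less 30 min break → 8 h 42 min
Fri: 08:08–16:14 = 8 h 6 min; less 30 min break → 7 h 36 min
Sat: 06:22–14:02 = 7 h 40 min; less 30 min break → 7 h 10 min
Sun: 08:37–18:56 = 10 h 19 min; less 30 min break → 9 h 49 min
Total worked: 43 h 14 min = 2594 min.
Regular 40 h 0 min = 2400 min at €24.00/h; overtime 3 h 14 min = 194 min at €48.00/h.
Pay = (2400 × €24.00 + 194 × €48.00) ÷ 60 = €1115.20.

€1115.20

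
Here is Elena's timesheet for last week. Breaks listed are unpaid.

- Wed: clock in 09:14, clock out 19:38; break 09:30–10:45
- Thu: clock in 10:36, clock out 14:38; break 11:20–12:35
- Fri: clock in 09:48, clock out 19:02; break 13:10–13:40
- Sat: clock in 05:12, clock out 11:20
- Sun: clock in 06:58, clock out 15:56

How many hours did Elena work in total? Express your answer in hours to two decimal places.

Wed: 09:14–19:38 = 10 h 24 min; less 75 min break → 9 h 9 min
Thu: 10:36–14:38 = 4 h 2 min; less 75 min break → 2 h 47 min
Fri: 09:48–19:02 = 9 h 14 min; less 30 min break → 8 h 44 min
Sat: 05:12–11:20 = 6 h 8 min
Sun: 06:58–15:56 = 8 h 58 min
Total: 9 h 9 min + 2 h 47 min + 8 h 44 min + 6 h 8 min + 8 h 58 min = 35 h 46 min.

35.77 hours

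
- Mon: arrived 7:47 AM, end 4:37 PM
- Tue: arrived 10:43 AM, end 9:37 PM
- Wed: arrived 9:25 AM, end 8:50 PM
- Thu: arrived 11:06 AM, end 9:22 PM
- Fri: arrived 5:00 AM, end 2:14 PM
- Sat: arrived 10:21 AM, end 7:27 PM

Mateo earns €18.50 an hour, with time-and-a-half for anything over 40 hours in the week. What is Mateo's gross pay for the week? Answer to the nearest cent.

Mon: 7:47 AM–4:37 PM = 8 h 50 min
Tue: 10:43 AM–9:37 PM = 10 h 54 min
Wed: 9:25 AM–8:50 PM = 11 h 25 min
Thu: 11:06 AM–9:22 PM = 10 h 16 min
Fri: 5:00 AM–2:14 PM = 9 h 14 min
Sat: 10:21 AM–7:27 PM = 9 h 6 min
Total worked: 59 h 45 min = 3585 min.
Regular 40 h 0 min = 2400 min at €18.50/h; overtime 19 h 45 min = 1185 min at €27.75/h.
Pay = (2400 × €18.50 + 1185 × €27.75) ÷ 60 = €1288.06.

€1288.06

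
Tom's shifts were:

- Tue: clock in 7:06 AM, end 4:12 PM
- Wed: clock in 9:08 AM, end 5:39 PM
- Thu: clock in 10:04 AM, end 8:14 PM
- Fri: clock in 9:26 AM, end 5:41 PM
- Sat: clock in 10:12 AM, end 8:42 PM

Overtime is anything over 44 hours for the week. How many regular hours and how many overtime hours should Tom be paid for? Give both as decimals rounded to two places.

Tue: 7:06 AM–4:12 PM = 9 h 6 min
Wed: 9:08 AM–5:39 PM = 8 h 31 min
Thu: 10:04 AM–8:14 PM = 10 h 10 min
Fri: 9:26 AM–5:41 PM = 8 h 15 min
Sat: 10:12 AM–8:42 PM = 10 h 30 min
Total worked: 46 h 32 min = 46.53 h.
Threshold 44 h → overtime 2 h 32 min, regular 44 h 0 min.

Regular 44.00 hours, overtime 2.53 hours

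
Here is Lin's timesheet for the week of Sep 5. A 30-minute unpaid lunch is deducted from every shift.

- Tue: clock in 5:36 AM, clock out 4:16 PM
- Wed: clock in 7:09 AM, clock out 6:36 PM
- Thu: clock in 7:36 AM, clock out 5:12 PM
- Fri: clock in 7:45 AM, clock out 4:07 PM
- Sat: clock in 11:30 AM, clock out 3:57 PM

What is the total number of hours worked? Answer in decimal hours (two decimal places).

Tue: 5:36 AM–4:16 PM = 10 h 40 min; less 30 min break → 10 h 10 min
Wed: 7:09 AM–6:36 PM = 11 h 27 min; less 30 min break → 10 h 57 min
Thu: 7:36 AM–5:12 PM = 9 h 36 min; less 30 min break → 9 h 6 min
Fri: 7:45 AM–4:07 PM = 8 h 22 min; less 30 min break → 7 h 52 min
Sat: 11:30 AM–3:57 PM = 4 h 27 min; less 30 min break → 3 h 57 min
Total: 10 h 10 min + 10 h 57 min + 9 h 6 min + 7 h 52 min + 3 h 57 min = 42 h 2 min.

42.03 hours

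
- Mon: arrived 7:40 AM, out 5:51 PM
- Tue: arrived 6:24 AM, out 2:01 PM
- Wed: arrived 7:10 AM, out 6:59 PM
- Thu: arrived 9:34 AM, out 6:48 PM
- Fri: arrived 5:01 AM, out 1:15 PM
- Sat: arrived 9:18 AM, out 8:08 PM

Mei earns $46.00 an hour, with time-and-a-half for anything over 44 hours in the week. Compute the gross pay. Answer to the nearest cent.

Mon: 7:40 AM–5:51 PM = 10 h 11 min
Tue: 6:24 AM–2:01 PM = 7 h 37 min
Wed: 7:10 AM–6:59 PM = 11 h 49 min
Thu: 9:34 AM–6:48 PM = 9 h 14 min
Fri: 5:01 AM–1:15 PM = 8 h 14 min
Sat: 9:18 AM–8:08 PM = 10 h 50 min
Total worked: 57 h 55 min = 3475 min.
Regular 44 h 0 min = 2640 min at $46.00/h; overtime 13 h 55 min = 835 min at $69.00/h.
Pay = (2640 × $46.00 + 835 × $69.00) ÷ 60 = $2984.25.

$2984.25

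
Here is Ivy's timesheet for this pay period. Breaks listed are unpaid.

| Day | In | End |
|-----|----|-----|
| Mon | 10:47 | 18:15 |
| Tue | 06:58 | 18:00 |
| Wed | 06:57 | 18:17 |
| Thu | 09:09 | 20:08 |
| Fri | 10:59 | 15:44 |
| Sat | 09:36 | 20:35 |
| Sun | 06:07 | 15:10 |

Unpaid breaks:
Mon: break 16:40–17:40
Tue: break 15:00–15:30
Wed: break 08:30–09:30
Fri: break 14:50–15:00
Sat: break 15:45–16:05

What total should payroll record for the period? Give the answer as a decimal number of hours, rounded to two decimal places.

Mon: 10:47–18:15 = 7 h 28 min; less 60 min break → 6 h 28 min
Tue: 06:58–18:00 = 11 h 2 min; less 30 min break → 10 h 32 min
Wed: 06:57–18:17 = 11 h 20 min; less 60 min break → 10 h 20 min
Thu: 09:09–20:08 = 10 h 59 min
Fri: 10:59–15:44 = 4 h 45 min; less 10 min break → 4 h 35 min
Sat: 09:36–20:35 = 10 h 59 min; less 20 min break → 10 h 39 min
Sun: 06:07–15:10 = 9 h 3 min
Total: 6 h 28 min + 10 h 32 min + 10 h 20 min + 10 h 59 min + 4 h 35 min + 10 h 39 min + 9 h 3 min = 62 h 36 min.

62.60 hours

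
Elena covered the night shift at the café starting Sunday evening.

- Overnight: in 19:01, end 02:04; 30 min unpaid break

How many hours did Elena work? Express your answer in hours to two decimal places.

6.55 hours

Overnight: 19:01 → midnight = 4 h 59 min; midnight → 02:04 = 2 h 4 min; span 7 h 3 min; less 30 min break → 6 h 33 min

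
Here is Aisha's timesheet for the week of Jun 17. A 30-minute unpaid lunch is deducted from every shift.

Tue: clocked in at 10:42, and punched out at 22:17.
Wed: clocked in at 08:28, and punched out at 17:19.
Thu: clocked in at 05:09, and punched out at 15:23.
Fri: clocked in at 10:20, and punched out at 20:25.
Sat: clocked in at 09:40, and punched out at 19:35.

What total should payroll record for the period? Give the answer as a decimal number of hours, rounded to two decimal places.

48.17 hours

Tue: 10:42–22:17 = 11 h 35 min; less 30 min break → 11 h 5 min
Wed: 08:28–17:19 = 8 h 51 min; less 30 min break → 8 h 21 min
Thu: 05:09–15:23 = 10 h 14 min; less 30 min break → 9 h 44 min
Fri: 10:20–20:25 = 10 h 5 min; less 30 min break → 9 h 35 min
Sat: 09:40–19:35 = 9 h 55 min; less 30 min break → 9 h 25 min
Total: 11 h 5 min + 8 h 21 min + 9 h 44 min + 9 h 35 min + 9 h 25 min = 48 h 10 min.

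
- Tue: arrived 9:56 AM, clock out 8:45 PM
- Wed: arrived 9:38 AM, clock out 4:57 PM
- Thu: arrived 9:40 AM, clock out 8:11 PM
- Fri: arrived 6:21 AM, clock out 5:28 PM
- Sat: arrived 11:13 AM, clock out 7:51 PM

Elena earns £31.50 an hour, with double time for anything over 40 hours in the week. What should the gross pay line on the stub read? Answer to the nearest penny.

Tue: 9:56 AM–8:45 PM = 10 h 49 min
Wed: 9:38 AM–4:57 PM = 7 h 19 min
Thu: 9:40 AM–8:11 PM = 10 h 31 min
Fri: 6:21 AM–5:28 PM = 11 h 7 min
Sat: 11:13 AM–7:51 PM = 8 h 38 min
Total worked: 48 h 24 min = 2904 min.
Regular 40 h 0 min = 2400 min at £31.50/h; overtime 8 h 24 min = 504 min at £63.00/h.
Pay = (2400 × £31.50 + 504 × £63.00) ÷ 60 = £1789.20.

£1789.20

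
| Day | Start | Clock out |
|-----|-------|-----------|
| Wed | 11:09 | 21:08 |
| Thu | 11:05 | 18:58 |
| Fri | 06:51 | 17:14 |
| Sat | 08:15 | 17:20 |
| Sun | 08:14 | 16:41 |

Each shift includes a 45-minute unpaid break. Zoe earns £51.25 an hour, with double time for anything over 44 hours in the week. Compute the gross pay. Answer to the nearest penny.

Wed: 11:09–21:08 = 9 h 59 min; less 45 min break → 9 h 14 min
Thu: 11:05–18:58 = 7 h 53 min; less 45 min break → 7 h 8 min
Fri: 06:51–17:14 = 10 h 23 min; less 45 min break → 9 h 38 min
Sat: 08:15–17:20 = 9 h 5 min; less 45 min break → 8 h 20 min
Sun: 08:14–16:41 = 8 h 27 min; less 45 min break → 7 h 42 min
Total worked: 42 h 2 min = 2522 min.
Regular 42 h 2 min = 2522 min at £51.25/h; overtime 0 h 0 min = 0 min at £102.50/h.
Pay = (2522 × £51.25 + 0 × £102.50) ÷ 60 = £2154.21.

£2154.21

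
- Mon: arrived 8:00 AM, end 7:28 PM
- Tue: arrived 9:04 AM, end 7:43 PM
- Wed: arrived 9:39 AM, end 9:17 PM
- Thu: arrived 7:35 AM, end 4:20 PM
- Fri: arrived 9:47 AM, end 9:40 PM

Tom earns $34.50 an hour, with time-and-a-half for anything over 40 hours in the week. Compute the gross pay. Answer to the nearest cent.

$2124.34

Mon: 8:00 AM–7:28 PM = 11 h 28 min
Tue: 9:04 AM–7:43 PM = 10 h 39 min
Wed: 9:39 AM–9:17 PM = 11 h 38 min
Thu: 7:35 AM–4:20 PM = 8 h 45 min
Fri: 9:47 AM–9:40 PM = 11 h 53 min
Total worked: 54 h 23 min = 3263 min.
Regular 40 h 0 min = 2400 min at $34.50/h; overtime 14 h 23 min = 863 min at $51.75/h.
Pay = (2400 × $34.50 + 863 × $51.75) ÷ 60 = $2124.34.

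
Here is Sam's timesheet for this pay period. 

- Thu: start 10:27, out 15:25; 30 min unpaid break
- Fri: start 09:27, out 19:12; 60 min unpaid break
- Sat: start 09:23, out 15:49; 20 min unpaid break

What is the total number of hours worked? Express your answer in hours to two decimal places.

Thu: 10:27–15:25 = 4 h 58 min; less 30 min break → 4 h 28 min
Fri: 09:27–19:12 = 9 h 45 min; less 60 min break → 8 h 45 min
Sat: 09:23–15:49 = 6 h 26 min; less 20 min break → 6 h 6 min
Total: 4 h 28 min + 8 h 45 min + 6 h 6 min = 19 h 19 min.

19.32 hours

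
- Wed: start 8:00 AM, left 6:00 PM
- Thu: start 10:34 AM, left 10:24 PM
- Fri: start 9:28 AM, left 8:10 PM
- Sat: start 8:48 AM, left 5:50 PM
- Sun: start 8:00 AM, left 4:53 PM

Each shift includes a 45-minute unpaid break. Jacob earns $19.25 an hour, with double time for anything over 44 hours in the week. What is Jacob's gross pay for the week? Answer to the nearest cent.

$950.95

Wed: 8:00 AM–6:00 PM = 10 h 0 min; less 45 min break → 9 h 15 min
Thu: 10:34 AM–10:24 PM = 11 h 50 min; less 45 min break → 11 h 5 min
Fri: 9:28 AM–8:10 PM = 10 h 42 min; less 45 min break → 9 h 57 min
Sat: 8:48 AM–5:50 PM = 9 h 2 min; less 45 min break → 8 h 17 min
Sun: 8:00 AM–4:53 PM = 8 h 53 min; less 45 min break → 8 h 8 min
Total worked: 46 h 42 min = 2802 min.
Regular 44 h 0 min = 2640 min at $19.25/h; overtime 2 h 42 min = 162 min at $38.50/h.
Pay = (2640 × $19.25 + 162 × $38.50) ÷ 60 = $950.95.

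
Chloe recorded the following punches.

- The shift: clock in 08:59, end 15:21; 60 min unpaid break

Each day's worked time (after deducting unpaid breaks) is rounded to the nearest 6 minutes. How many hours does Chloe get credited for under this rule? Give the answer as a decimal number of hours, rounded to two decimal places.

The shift: 08:59–15:21 = 6 h 22 min − 60 min = 5 h 22 min → rounds to 5 h 24 min

5.40 hours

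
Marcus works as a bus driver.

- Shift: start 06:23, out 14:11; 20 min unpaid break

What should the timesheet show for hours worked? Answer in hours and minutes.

7 h 28 min

Shift: 06:23–14:11 = 7 h 48 min; less 20 min break → 7 h 28 min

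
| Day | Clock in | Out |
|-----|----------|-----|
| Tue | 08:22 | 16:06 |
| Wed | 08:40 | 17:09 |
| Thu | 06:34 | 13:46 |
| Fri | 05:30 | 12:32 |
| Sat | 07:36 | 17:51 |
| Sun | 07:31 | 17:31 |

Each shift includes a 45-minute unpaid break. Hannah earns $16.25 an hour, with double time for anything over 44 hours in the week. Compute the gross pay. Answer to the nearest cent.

$786.50

Tue: 08:22–16:06 = 7 h 44 min; less 45 min break → 6 h 59 min
Wed: 08:40–17:09 = 8 h 29 min; less 45 min break → 7 h 44 min
Thu: 06:34–13:46 = 7 h 12 min; less 45 min break → 6 h 27 min
Fri: 05:30–12:32 = 7 h 2 min; less 45 min break → 6 h 17 min
Sat: 07:36–17:51 = 10 h 15 min; less 45 min break → 9 h 30 min
Sun: 07:31–17:31 = 10 h 0 min; less 45 min break → 9 h 15 min
Total worked: 46 h 12 min = 2772 min.
Regular 44 h 0 min = 2640 min at $16.25/h; overtime 2 h 12 min = 132 min at $32.50/h.
Pay = (2640 × $16.25 + 132 × $32.50) ÷ 60 = $786.50.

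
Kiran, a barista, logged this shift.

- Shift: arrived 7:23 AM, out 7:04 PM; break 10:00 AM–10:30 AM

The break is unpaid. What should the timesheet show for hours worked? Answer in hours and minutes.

Shift: 7:23 AM–7:04 PM = 11 h 41 min; less 30 min break → 11 h 11 min

11 h 11 min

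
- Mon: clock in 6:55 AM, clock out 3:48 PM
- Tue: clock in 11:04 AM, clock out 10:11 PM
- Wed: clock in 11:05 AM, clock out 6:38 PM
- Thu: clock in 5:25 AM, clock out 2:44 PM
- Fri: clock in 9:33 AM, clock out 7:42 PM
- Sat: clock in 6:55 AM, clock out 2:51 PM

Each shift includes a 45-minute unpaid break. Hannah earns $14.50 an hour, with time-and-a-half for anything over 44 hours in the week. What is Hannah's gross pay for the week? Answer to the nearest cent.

Mon: 6:55 AM–3:48 PM = 8 h 53 min; less 45 min break → 8 h 8 min
Tue: 11:04 AM–10:11 PM = 11 h 7 min; less 45 min break → 10 h 22 min
Wed: 11:05 AM–6:38 PM = 7 h 33 min; less 45 min break → 6 h 48 min
Thu: 5:25 AM–2:44 PM = 9 h 19 min; less 45 min break → 8 h 34 min
Fri: 9:33 AM–7:42 PM = 10 h 9 min; less 45 min break → 9 h 24 min
Sat: 6:55 AM–2:51 PM = 7 h 56 min; less 45 min break → 7 h 11 min
Total worked: 50 h 27 min = 3027 min.
Regular 44 h 0 min = 2640 min at $14.50/h; overtime 6 h 27 min = 387 min at $21.75/h.
Pay = (2640 × $14.50 + 387 × $21.75) ÷ 60 = $778.29.

$778.29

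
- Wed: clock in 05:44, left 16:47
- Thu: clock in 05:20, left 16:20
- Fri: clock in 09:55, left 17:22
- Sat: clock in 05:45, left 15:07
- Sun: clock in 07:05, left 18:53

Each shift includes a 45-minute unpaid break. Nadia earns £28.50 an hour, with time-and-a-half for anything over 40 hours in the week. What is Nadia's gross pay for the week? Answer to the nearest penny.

£1435.69

Wed: 05:44–16:47 = 11 h 3 min; less 45 min break → 10 h 18 min
Thu: 05:20–16:20 = 11 h 0 min; less 45 min break → 10 h 15 min
Fri: 09:55–17:22 = 7 h 27 min; less 45 min break → 6 h 42 min
Sat: 05:45–15:07 = 9 h 22 min; less 45 min break → 8 h 37 min
Sun: 07:05–18:53 = 11 h 48 min; less 45 min break → 11 h 3 min
Total worked: 46 h 55 min = 2815 min.
Regular 40 h 0 min = 2400 min at £28.50/h; overtime 6 h 55 min = 415 min at £42.75/h.
Pay = (2400 × £28.50 + 415 × £42.75) ÷ 60 = £1435.69.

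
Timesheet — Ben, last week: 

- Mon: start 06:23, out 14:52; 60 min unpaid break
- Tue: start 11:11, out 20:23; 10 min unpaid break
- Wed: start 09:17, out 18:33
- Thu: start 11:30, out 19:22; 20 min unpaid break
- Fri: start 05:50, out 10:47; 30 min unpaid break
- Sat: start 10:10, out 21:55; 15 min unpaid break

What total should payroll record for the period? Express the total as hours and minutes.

49 h 16 min

Mon: 06:23–14:52 = 8 h 29 min; less 60 min break → 7 h 29 min
Tue: 11:11–20:23 = 9 h 12 min; less 10 min break → 9 h 2 min
Wed: 09:17–18:33 = 9 h 16 min
Thu: 11:30–19:22 = 7 h 52 min; less 20 min break → 7 h 32 min
Fri: 05:50–10:47 = 4 h 57 min; less 30 min break → 4 h 27 min
Sat: 10:10–21:55 = 11 h 45 min; less 15 min break → 11 h 30 min
Total: 7 h 29 min + 9 h 2 min + 9 h 16 min + 7 h 32 min + 4 h 27 min + 11 h 30 min = 49 h 16 min.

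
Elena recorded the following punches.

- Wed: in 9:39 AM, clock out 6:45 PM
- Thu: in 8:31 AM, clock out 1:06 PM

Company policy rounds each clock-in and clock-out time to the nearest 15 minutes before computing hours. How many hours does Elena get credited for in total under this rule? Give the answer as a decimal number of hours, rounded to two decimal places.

13.50 hours

Wed: in 9:39 AM→9:45 AM, out 6:45 PM→6:45 PM; 9 h 0 min
Thu: in 8:31 AM→8:30 AM, out 1:06 PM→1:00 PM; 4 h 30 min
Total credited: 13 h 30 min.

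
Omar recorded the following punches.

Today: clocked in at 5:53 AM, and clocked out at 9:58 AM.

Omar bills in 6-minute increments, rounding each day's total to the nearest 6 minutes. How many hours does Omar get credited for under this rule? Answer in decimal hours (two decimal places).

Today: 5:53 AM–9:58 AM = 4 h 5 min → rounds to 4 h 6 min

4.10 hours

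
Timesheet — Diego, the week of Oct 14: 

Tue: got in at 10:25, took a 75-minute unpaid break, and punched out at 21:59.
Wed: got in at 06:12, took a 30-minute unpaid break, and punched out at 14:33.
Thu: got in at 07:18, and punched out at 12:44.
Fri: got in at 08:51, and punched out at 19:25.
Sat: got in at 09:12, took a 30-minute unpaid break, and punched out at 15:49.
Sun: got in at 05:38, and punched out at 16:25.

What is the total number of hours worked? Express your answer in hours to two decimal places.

51.07 hours

Tue: 10:25–21:59 = 11 h 34 min; less 75 min break → 10 h 19 min
Wed: 06:12–14:33 = 8 h 21 min; less 30 min break → 7 h 51 min
Thu: 07:18–12:44 = 5 h 26 min
Fri: 08:51–19:25 = 10 h 34 min
Sat: 09:12–15:49 = 6 h 37 min; less 30 min break → 6 h 7 min
Sun: 05:38–16:25 = 10 h 47 min
Total: 10 h 19 min + 7 h 51 min + 5 h 26 min + 10 h 34 min + 6 h 7 min + 10 h 47 min = 51 h 4 min.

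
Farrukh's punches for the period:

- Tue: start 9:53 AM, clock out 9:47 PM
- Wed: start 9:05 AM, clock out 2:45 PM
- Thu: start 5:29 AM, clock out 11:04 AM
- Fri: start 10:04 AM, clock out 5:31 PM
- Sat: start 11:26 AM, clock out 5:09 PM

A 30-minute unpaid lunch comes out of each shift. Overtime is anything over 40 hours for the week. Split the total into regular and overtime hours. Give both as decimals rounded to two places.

Tue: 9:53 AM–9:47 PM = 11 h 54 min; less 30 min break → 11 h 24 min
Wed: 9:05 AM–2:45 PM = 5 h 40 min; less 30 min break → 5 h 10 min
Thu: 5:29 AM–11:04 AM = 5 h 35 min; less 30 min break → 5 h 5 min
Fri: 10:04 AM–5:31 PM = 7 h 27 min; less 30 min break → 6 h 57 min
Sat: 11:26 AM–5:09 PM = 5 h 43 min; less 30 min break → 5 h 13 min
Total worked: 33 h 49 min = 33.82 h.
Threshold 40 h → overtime 0 h 0 min, regular 33 h 49 min.

Regular 33.82 hours, overtime 0.00 hours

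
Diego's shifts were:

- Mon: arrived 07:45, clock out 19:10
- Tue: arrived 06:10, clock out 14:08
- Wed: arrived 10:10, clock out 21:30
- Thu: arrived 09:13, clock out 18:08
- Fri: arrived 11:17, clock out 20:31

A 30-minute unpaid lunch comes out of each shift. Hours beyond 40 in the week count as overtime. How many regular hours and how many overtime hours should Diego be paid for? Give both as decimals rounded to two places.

Mon: 07:45–19:10 = 11 h 25 min; less 30 min break → 10 h 55 min
Tue: 06:10–14:08 = 7 h 58 min; less 30 min break → 7 h 28 min
Wed: 10:10–21:30 = 11 h 20 min; less 30 min break → 10 h 50 min
Thu: 09:13–18:08 = 8 h 55 min; less 30 min break → 8 h 25 min
Fri: 11:17–20:31 = 9 h 14 min; less 30 min break → 8 h 44 min
Total worked: 46 h 22 min = 46.37 h.
Threshold 40 h → overtime 6 h 22 min, regular 40 h 0 min.

Regular 40.00 hours, overtime 6.37 hours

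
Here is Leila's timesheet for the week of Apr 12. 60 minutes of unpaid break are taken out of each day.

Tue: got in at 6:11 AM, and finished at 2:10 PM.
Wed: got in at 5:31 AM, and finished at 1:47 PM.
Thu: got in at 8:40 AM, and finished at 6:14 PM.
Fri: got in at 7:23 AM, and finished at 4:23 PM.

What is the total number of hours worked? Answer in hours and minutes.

Tue: 6:11 AM–2:10 PM = 7 h 59 min; less 60 min break → 6 h 59 min
Wed: 5:31 AM–1:47 PM = 8 h 16 min; less 60 min break → 7 h 16 min
Thu: 8:40 AM–6:14 PM = 9 h 34 min; less 60 min break → 8 h 34 min
Fri: 7:23 AM–4:23 PM = 9 h 0 min; less 60 min break → 8 h 0 min
Total: 6 h 59 min + 7 h 16 min + 8 h 34 min + 8 h 0 min = 30 h 49 min.

30 h 49 min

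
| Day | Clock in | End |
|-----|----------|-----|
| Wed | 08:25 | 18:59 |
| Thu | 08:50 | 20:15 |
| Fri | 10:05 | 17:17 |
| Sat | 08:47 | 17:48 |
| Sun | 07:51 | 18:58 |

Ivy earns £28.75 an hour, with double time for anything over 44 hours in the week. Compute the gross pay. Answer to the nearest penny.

£1570.71

Wed: 08:25–18:59 = 10 h 34 min
Thu: 08:50–20:15 = 11 h 25 min
Fri: 10:05–17:17 = 7 h 12 min
Sat: 08:47–17:48 = 9 h 1 min
Sun: 07:51–18:58 = 11 h 7 min
Total worked: 49 h 19 min = 2959 min.
Regular 44 h 0 min = 2640 min at £28.75/h; overtime 5 h 19 min = 319 min at £57.50/h.
Pay = (2640 × £28.75 + 319 × £57.50) ÷ 60 = £1570.71.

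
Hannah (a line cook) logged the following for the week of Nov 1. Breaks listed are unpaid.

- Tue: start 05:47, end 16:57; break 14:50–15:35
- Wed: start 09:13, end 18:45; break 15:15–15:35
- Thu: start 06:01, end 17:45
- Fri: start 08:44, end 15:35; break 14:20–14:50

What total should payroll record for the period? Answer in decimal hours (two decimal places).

37.70 hours

Tue: 05:47–16:57 = 11 h 10 min; less 45 min break → 10 h 25 min
Wed: 09:13–18:45 = 9 h 32 min; less 20 min break → 9 h 12 min
Thu: 06:01–17:45 = 11 h 44 min
Fri: 08:44–15:35 = 6 h 51 min; less 30 min break → 6 h 21 min
Total: 10 h 25 min + 9 h 12 min + 11 h 44 min + 6 h 21 min = 37 h 42 min.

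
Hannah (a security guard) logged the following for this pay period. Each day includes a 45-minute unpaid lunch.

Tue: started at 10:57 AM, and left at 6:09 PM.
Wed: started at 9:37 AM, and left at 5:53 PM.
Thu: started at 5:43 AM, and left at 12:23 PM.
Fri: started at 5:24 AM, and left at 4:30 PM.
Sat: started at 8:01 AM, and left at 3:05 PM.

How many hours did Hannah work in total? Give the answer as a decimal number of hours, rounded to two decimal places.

36.55 hours

Tue: 10:57 AM–6:09 PM = 7 h 12 min; less 45 min break → 6 h 27 min
Wed: 9:37 AM–5:53 PM = 8 h 16 min; less 45 min break → 7 h 31 min
Thu: 5:43 AM–12:23 PM = 6 h 40 min; less 45 min break → 5 h 55 min
Fri: 5:24 AM–4:30 PM = 11 h 6 min; less 45 min break → 10 h 21 min
Sat: 8:01 AM–3:05 PM = 7 h 4 min; less 45 min break → 6 h 19 min
Total: 6 h 27 min + 7 h 31 min + 5 h 55 min + 10 h 21 min + 6 h 19 min = 36 h 33 min.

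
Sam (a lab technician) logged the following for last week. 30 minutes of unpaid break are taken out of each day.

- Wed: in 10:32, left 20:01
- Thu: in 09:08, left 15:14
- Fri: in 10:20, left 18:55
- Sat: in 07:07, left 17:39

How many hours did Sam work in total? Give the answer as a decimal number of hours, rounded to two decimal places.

Wed: 10:32–20:01 = 9 h 29 min; less 30 min break → 8 h 59 min
Thu: 09:08–15:14 = 6 h 6 min; less 30 min break → 5 h 36 min
Fri: 10:20–18:55 = 8 h 35 min; less 30 min break → 8 h 5 min
Sat: 07:07–17:39 = 10 h 32 min; less 30 min break → 10 h 2 min
Total: 8 h 59 min + 5 h 36 min + 8 h 5 min + 10 h 2 min = 32 h 42 min.

32.70 hours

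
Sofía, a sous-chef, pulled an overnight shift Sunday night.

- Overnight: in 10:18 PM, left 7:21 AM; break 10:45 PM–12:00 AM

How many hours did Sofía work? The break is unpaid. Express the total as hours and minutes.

7 h 48 min

Overnight: 10:18 PM → midnight = 1 h 42 min; midnight → 7:21 AM = 7 h 21 min; span 9 h 3 min; less 75 min break → 7 h 48 min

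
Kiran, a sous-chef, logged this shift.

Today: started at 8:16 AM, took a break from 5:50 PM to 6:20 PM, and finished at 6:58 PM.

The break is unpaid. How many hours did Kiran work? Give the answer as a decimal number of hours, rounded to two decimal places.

Today: 8:16 AM–6:58 PM = 10 h 42 min; less 30 min break → 10 h 12 min

10.20 hours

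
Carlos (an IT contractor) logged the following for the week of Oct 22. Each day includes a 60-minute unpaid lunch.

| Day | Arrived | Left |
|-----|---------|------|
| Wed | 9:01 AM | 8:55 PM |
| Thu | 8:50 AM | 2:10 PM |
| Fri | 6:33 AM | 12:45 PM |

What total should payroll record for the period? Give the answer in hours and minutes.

Wed: 9:01 AM–8:55 PM = 11 h 54 min; less 60 min break → 10 h 54 min
Thu: 8:50 AM–2:10 PM = 5 h 20 min; less 60 min break → 4 h 20 min
Fri: 6:33 AM–12:45 PM = 6 h 12 min; less 60 min break → 5 h 12 min
Total: 10 h 54 min + 4 h 20 min + 5 h 12 min = 20 h 26 min.

20 h 26 min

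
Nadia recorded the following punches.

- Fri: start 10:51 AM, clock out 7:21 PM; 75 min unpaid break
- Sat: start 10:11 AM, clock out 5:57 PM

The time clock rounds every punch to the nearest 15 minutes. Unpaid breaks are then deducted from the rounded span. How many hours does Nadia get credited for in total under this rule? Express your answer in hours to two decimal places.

15.00 hours

Fri: in 10:51 AM→10:45 AM, out 7:21 PM→7:15 PM; 8 h 30 min − 75 min = 7 h 15 min
Sat: in 10:11 AM→10:15 AM, out 5:57 PM→6:00 PM; 7 h 45 min
Total credited: 15 h 0 min.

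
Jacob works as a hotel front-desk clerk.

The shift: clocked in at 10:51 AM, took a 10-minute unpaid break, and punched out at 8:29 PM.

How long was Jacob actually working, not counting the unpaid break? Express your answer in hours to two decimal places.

9.47 hours

The shift: 10:51 AM–8:29 PM = 9 h 38 min; less 10 min break → 9 h 28 min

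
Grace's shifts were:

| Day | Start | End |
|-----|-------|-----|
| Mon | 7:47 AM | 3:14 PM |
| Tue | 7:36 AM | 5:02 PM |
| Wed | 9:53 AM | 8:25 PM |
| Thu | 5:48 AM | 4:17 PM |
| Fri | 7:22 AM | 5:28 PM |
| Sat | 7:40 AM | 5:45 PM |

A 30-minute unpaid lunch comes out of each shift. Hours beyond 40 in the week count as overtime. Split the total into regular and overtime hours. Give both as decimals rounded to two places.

Mon: 7:47 AM–3:14 PM = 7 h 27 min; less 30 min break → 6 h 57 min
Tue: 7:36 AM–5:02 PM = 9 h 26 min; less 30 min break → 8 h 56 min
Wed: 9:53 AM–8:25 PM = 10 h 32 min; less 30 min break → 10 h 2 min
Thu: 5:48 AM–4:17 PM = 10 h 29 min; less 30 min break → 9 h 59 min
Fri: 7:22 AM–5:28 PM = 10 h 6 min; less 30 min break → 9 h 36 min
Sat: 7:40 AM–5:45 PM = 10 h 5 min; less 30 min break → 9 h 35 min
Total worked: 55 h 5 min = 55.08 h.
Threshold 40 h → overtime 15 h 5 min, regular 40 h 0 min.

Regular 40.00 hours, overtime 15.08 hours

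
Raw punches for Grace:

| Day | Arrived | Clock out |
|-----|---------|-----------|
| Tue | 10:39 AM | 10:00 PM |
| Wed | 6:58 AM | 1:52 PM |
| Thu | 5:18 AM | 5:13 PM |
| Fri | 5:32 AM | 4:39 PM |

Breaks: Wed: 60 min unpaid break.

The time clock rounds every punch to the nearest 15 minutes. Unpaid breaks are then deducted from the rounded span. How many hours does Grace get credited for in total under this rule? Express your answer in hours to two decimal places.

Tue: in 10:39 AM→10:45 AM, out 10:00 PM→10:00 PM; 11 h 15 min
Wed: in 6:58 AM→7:00 AM, out 1:52 PM→1:45 PM; 6 h 45 min − 60 min = 5 h 45 min
Thu: in 5:18 AM→5:15 AM, out 5:13 PM→5:15 PM; 12 h 0 min
Fri: in 5:32 AM→5:30 AM, out 4:39 PM→4:45 PM; 11 h 15 min
Total credited: 40 h 15 min.

40.25 hours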